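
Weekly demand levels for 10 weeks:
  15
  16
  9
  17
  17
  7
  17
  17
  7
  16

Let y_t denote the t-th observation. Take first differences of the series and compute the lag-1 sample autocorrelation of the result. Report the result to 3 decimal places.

-0.509

First differences Δy: 1, -7, 8, 0, -10, 10, 0, -10, 9
Mean of differences = 0.1111
Numerator Σ(Δy_t−Δȳ)(Δy_{t+1}−Δȳ) = -252.0123
Denominator Σ(Δy_t−Δȳ)² = 494.8889
r_1(Δy) = -252.0123 / 494.8889 = -0.509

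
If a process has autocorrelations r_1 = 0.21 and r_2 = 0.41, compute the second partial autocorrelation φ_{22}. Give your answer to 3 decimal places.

0.383

φ_{22} = (r_2 − r_1²) / (1 − r_1²)
r_1² = (0.21)² = 0.0441
Numerator = 0.41 − 0.0441 = 0.3659; denominator = 1 − 0.0441 = 0.9559
φ_{22} = 0.3659 / 0.9559 = 0.383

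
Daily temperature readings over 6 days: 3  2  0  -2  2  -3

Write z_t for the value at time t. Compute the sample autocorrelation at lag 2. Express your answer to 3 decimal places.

Mean z̄ = (3 + 2 + 0 − 2 + 2 − 3)/6 = 0.3333
Deviations from mean: 2.6667, 1.6667, -0.3333, -2.3333, 1.6667, -3.3333
Σ(z_t−z̄)(z_{t+2}−z̄) = (-0.8889) + (-3.8889) + (-0.5556) + (7.7778) = 2.4444
Denominator Σ(z_t−z̄)² = 29.3333
r_2 = 2.4444 / 29.3333 = 0.083

0.083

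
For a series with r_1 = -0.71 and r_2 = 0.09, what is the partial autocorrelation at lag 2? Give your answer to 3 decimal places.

φ_{22} = (r_2 − r_1²) / (1 − r_1²)
r_1² = (-0.71)² = 0.5041
Numerator = 0.09 − 0.5041 = -0.4141; denominator = 1 − 0.5041 = 0.4959
φ_{22} = -0.4141 / 0.4959 = -0.835

-0.835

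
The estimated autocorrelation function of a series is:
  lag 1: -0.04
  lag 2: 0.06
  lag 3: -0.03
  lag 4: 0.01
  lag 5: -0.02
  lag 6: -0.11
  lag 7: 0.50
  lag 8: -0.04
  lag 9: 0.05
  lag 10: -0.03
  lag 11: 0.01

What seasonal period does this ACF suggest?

The largest autocorrelation is r_7 = 0.50; the remaining lags stay at or below 0.06.
The dominant spike at lag 7 indicates a seasonal period of 7.

7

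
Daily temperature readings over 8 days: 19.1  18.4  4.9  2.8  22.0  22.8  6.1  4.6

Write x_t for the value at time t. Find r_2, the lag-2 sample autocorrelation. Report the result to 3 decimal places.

Mean x̄ = (19.1 + 18.4 + 4.9 + 2.8 + 22.0 + 22.8 + 6.1 + 4.6)/8 = 12.5875
Deviations from mean: 6.5125, 5.8125, -7.6875, -9.7875, 9.4125, 10.2125, -6.4875, -7.9875
Numerator Σ_{t=1}^{6}(x_t−x̄)(x_{t+2}−x̄) = -421.9041
Denominator Σ(x_t−x̄)² = 529.8688
r_2 = -421.9041 / 529.8688 = -0.796

-0.796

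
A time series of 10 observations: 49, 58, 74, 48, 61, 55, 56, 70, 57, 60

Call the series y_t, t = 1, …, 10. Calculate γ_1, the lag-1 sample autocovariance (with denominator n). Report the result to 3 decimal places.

Mean ȳ = (49 + 58 + 74 + 48 + 61 + 55 + 56 + 70 + 57 + 60)/10 = 58.8000
Σ_{t=1}^{9}(y_t−ȳ)(y_{t+1}−ȳ) = -243.6400
γ_1 = -243.6400 / 10 = -24.364

-24.364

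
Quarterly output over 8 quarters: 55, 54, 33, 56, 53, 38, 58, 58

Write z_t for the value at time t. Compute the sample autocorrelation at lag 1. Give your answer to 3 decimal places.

Mean z̄ = (55 + 54 + 33 + 56 + 53 + 38 + 58 + 58)/8 = 50.6250
Deviations from mean: 4.3750, 3.3750, -17.6250, 5.3750, 2.3750, -12.6250, 7.3750, 7.3750
Σ(z_t−z̄)(z_{t+1}−z̄) = (14.7656) + (-59.4844) + (-94.7344) + (12.7656) + (-29.9844) + (-93.1094) + (54.3906) = -195.3906
Denominator Σ(z_t−z̄)² = 643.8750
r_1 = -195.3906 / 643.8750 = -0.303

-0.303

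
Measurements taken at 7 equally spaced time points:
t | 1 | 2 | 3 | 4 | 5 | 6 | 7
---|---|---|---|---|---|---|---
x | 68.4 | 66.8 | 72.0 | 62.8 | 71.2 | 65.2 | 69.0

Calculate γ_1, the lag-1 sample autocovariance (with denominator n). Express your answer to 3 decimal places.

Mean x̄ = (68.4 + 66.8 + 72.0 + 62.8 + 71.2 + 65.2 + 69.0)/7 = 67.9143
Deviations: 0.4857, -1.1143, 4.0857, -5.1143, 3.2857, -2.7143, 1.0857
Σ_{t=1}^{6}(x_t−x̄)(x_{t+1}−x̄) = -54.6588
γ_1 = -54.6588 / 7 = -7.808

-7.808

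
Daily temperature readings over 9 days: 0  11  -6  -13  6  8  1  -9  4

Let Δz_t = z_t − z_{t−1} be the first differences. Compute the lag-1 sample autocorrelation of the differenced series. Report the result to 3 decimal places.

First differences Δz: 11, -17, -7, 19, 2, -7, -10, 13
Mean of differences = 0.5000
Numerator Σ(Δz_t−Δz̄)(Δz_{t+1}−Δz̄) = -227.2500
Denominator Σ(Δz_t−Δz̄)² = 1140.0000
r_1(Δz) = -227.2500 / 1140.0000 = -0.199

-0.199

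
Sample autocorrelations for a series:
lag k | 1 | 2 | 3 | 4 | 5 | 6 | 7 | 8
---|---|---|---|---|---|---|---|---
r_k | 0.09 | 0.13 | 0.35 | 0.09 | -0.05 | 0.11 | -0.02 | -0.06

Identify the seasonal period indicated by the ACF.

3

The largest autocorrelation is r_3 = 0.35; the remaining lags stay at or below 0.13.
The dominant spike at lag 3 indicates a seasonal period of 3.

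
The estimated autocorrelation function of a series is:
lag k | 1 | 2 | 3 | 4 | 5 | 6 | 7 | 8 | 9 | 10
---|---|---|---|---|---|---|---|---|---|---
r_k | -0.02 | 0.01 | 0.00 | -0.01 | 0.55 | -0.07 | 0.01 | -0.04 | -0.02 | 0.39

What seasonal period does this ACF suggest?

The largest autocorrelation is r_5 = 0.55, with a weaker echo at lag 10 (0.39); the remaining lags stay at or below 0.01.
The dominant spike at lag 5 indicates a seasonal period of 5.

5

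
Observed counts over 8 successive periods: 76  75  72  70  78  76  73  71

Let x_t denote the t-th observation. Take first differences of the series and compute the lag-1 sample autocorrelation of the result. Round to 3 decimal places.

First differences Δx: -1, -3, -2, 8, -2, -3, -2
Mean of differences = -0.7143
Numerator Σ(Δx_t−Δx̄)(Δx_{t+1}−Δx̄) = -12.9388
Denominator Σ(Δx_t−Δx̄)² = 91.4286
r_1(Δx) = -12.9388 / 91.4286 = -0.142

-0.142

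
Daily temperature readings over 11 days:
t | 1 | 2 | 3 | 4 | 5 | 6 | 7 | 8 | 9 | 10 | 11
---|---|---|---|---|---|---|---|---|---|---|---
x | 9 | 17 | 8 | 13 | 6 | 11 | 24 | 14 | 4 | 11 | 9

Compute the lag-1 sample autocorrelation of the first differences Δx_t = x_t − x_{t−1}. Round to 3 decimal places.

First differences Δx: 8, -9, 5, -7, 5, 13, -10, -10, 7, -2
Mean of differences = 0.0000
Numerator Σ(Δx_t−Δx̄)(Δx_{t+1}−Δx̄) = -236.0000
Denominator Σ(Δx_t−Δx̄)² = 666.0000
r_1(Δx) = -236.0000 / 666.0000 = -0.354

-0.354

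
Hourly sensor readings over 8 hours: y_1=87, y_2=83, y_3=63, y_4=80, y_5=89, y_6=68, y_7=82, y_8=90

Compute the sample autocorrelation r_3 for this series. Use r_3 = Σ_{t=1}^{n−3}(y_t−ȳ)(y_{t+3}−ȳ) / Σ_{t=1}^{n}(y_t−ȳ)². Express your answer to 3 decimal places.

Mean ȳ = (87 + 83 + 63 + 80 + 89 + 68 + 82 + 90)/8 = 80.2500
Numerator Σ_{t=1}^{5}(y_t−ȳ)(y_{t+3}−ȳ) = 318.5625
Denominator Σ(y_t−ȳ)² = 675.5000
r_3 = 318.5625 / 675.5000 = 0.472

0.472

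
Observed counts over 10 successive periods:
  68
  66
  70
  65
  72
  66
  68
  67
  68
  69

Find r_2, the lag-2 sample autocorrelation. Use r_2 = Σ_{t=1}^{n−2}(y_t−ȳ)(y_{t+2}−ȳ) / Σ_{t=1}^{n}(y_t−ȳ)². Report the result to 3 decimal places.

Mean ȳ = (68 + 66 + 70 + 65 + 72 + 66 + 68 + 67 + 68 + 69)/10 = 67.9000
Numerator Σ_{t=1}^{8}(y_t−ȳ)(y_{t+2}−ȳ) = 20.9800
Denominator Σ(y_t−ȳ)² = 38.9000
r_2 = 20.9800 / 38.9000 = 0.539

0.539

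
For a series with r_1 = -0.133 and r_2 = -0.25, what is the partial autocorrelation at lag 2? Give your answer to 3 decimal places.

φ_{22} = (r_2 − r_1²) / (1 − r_1²)
r_1² = (-0.133)² = 0.017689
Numerator = -0.25 − 0.0177 = -0.2677; denominator = 1 − 0.0177 = 0.9823
φ_{22} = -0.2677 / 0.9823 = -0.273

-0.273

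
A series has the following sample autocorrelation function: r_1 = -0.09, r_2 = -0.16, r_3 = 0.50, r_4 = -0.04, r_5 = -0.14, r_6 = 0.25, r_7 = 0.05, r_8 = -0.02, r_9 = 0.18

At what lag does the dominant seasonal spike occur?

The largest autocorrelation is r_3 = 0.50, with weaker echoes at lags 6 (0.25) and 9 (0.18); the remaining lags stay at or below 0.05.
The dominant spike at lag 3 indicates a seasonal period of 3.

3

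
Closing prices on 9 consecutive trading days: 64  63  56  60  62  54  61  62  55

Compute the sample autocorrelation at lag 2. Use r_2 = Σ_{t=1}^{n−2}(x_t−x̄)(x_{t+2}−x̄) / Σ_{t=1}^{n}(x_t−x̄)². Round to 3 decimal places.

Mean x̄ = (64 + 63 + 56 + 60 + 62 + 54 + 61 + 62 + 55)/9 = 59.6667
Σ(x_t−x̄)(x_{t+2}−x̄) = (-15.8889) + (1.1111) + (-8.5556) + (-1.8889) + (3.1111) + (-13.2222) + (-6.2222) = -41.5556
Denominator Σ(x_t−x̄)² = 110.0000
r_2 = -41.5556 / 110.0000 = -0.378

-0.378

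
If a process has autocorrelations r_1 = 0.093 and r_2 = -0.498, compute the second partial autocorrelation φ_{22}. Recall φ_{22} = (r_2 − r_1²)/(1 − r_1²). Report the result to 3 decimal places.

φ_{22} = (r_2 − r_1²) / (1 − r_1²)
r_1² = (0.093)² = 0.008649
Numerator = -0.498 − 0.0086 = -0.5066; denominator = 1 − 0.0086 = 0.9914
φ_{22} = -0.5066 / 0.9914 = -0.511

-0.511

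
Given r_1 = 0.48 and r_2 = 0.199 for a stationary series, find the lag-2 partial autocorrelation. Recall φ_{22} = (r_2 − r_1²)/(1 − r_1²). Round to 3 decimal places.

-0.041

φ_{22} = (r_2 − r_1²) / (1 − r_1²)
r_1² = (0.48)² = 0.2304
Numerator = 0.199 − 0.2304 = -0.0314; denominator = 1 − 0.2304 = 0.7696
φ_{22} = -0.0314 / 0.7696 = -0.041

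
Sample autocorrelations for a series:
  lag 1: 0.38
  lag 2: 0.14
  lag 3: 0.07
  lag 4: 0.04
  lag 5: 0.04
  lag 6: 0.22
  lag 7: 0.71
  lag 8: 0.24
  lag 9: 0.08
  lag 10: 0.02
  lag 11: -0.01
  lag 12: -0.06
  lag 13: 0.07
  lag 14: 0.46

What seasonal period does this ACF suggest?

The largest autocorrelation is r_7 = 0.71, with a weaker echo at lag 14 (0.46); the remaining lags stay at or below 0.38. The elevated value at lag 1 (0.38), dropping to 0.14 at lag 2, reflects decaying short-term dependence rather than seasonality.
The dominant spike at lag 7 indicates a seasonal period of 7.

7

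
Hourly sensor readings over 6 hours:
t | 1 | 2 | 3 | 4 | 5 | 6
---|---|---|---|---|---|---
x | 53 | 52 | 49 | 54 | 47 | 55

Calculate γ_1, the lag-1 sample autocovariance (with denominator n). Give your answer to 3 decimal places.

-5.519

Mean x̄ = (53 + 52 + 49 + 54 + 47 + 55)/6 = 51.6667
Deviations: 1.3333, 0.3333, -2.6667, 2.3333, -4.6667, 3.3333
Σ_{t=1}^{5}(x_t−x̄)(x_{t+1}−x̄) = -33.1111
γ_1 = -33.1111 / 6 = -5.519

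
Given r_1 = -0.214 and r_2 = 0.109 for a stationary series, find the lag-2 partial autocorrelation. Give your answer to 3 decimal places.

0.066

φ_{22} = (r_2 − r_1²) / (1 − r_1²)
r_1² = (-0.214)² = 0.045796
Numerator = 0.109 − 0.0458 = 0.0632; denominator = 1 − 0.0458 = 0.9542
φ_{22} = 0.0632 / 0.9542 = 0.066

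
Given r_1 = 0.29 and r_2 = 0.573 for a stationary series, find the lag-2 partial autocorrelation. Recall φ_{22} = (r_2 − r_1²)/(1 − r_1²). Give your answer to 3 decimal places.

φ_{22} = (r_2 − r_1²) / (1 − r_1²)
r_1² = (0.29)² = 0.0841
Numerator = 0.573 − 0.0841 = 0.4889; denominator = 1 − 0.0841 = 0.9159
φ_{22} = 0.4889 / 0.9159 = 0.534

0.534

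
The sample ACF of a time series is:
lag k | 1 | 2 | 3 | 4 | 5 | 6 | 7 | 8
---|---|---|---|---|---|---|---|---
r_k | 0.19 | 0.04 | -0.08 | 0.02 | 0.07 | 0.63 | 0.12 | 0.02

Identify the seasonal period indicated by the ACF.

The largest autocorrelation is r_6 = 0.63; the remaining lags stay at or below 0.19.
The dominant spike at lag 6 indicates a seasonal period of 6.

6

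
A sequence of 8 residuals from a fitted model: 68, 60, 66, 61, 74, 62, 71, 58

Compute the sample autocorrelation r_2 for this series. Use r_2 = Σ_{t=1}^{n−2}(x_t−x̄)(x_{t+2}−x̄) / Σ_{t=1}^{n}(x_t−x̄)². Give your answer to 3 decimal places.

0.527

Mean x̄ = (68 + 60 + 66 + 61 + 74 + 62 + 71 + 58)/8 = 65.0000
Deviations from mean: 3.0000, -5.0000, 1.0000, -4.0000, 9.0000, -3.0000, 6.0000, -7.0000
Σ(x_t−x̄)(x_{t+2}−x̄) = (3.0000) + (20.0000) + (9.0000) + (12.0000) + (54.0000) + (21.0000) = 119.0000
Denominator Σ(x_t−x̄)² = 226.0000
r_2 = 119.0000 / 226.0000 = 0.527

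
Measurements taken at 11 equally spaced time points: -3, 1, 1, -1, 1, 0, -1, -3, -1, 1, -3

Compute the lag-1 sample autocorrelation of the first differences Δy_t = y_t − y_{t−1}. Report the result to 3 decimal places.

-0.204

First differences Δy: 4, 0, -2, 2, -1, -1, -2, 2, 2, -4
Mean of differences = 0.0000
Numerator Σ(Δy_t−Δȳ)(Δy_{t+1}−Δȳ) = -11.0000
Denominator Σ(Δy_t−Δȳ)² = 54.0000
r_1(Δy) = -11.0000 / 54.0000 = -0.204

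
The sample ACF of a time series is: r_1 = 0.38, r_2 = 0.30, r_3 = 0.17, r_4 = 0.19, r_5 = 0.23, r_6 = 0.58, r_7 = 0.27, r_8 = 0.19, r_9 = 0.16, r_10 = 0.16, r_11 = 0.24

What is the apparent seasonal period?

6

The largest autocorrelation is r_6 = 0.58; the remaining lags stay at or below 0.38. The elevated value at lag 1 (0.38), dropping to 0.30 at lag 2, reflects decaying short-term dependence rather than seasonality.
The dominant spike at lag 6 indicates a seasonal period of 6.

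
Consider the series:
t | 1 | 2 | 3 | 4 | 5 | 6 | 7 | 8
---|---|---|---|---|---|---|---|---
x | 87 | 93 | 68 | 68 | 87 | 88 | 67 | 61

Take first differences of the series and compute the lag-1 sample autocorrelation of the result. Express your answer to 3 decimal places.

-0.097

First differences Δx: 6, -25, 0, 19, 1, -21, -6
Mean of differences = -3.7143
Numerator Σ(Δx_t−Δx̄)(Δx_{t+1}−Δx̄) = -136.3673
Denominator Σ(Δx_t−Δx̄)² = 1403.4286
r_1(Δx) = -136.3673 / 1403.4286 = -0.097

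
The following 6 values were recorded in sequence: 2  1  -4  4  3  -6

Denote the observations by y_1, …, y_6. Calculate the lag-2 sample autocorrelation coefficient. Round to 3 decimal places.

Mean ȳ = (2 + 1 − 4 + 4 + 3 − 6)/6 = 0.0000
Deviations from mean: 2.0000, 1.0000, -4.0000, 4.0000, 3.0000, -6.0000
Σ(y_t−ȳ)(y_{t+2}−ȳ) = (-8.0000) + (4.0000) + (-12.0000) + (-24.0000) = -40.0000
Denominator Σ(y_t−ȳ)² = 82.0000
r_2 = -40.0000 / 82.0000 = -0.488

-0.488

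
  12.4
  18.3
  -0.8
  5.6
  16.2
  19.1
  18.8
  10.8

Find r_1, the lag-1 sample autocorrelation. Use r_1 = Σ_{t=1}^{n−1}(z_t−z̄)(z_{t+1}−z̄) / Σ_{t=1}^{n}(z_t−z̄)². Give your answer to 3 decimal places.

Mean z̄ = (12.4 + 18.3 − 0.8 + 5.6 + 16.2 + 19.1 + 18.8 + 10.8)/8 = 12.5500
Deviations from mean: -0.1500, 5.7500, -13.3500, -6.9500, 3.6500, 6.5500, 6.2500, -1.7500
Numerator Σ_{t=1}^{7}(z_t−z̄)(z_{t+1}−z̄) = 43.6975
Denominator Σ(z_t−z̄)² = 357.9600
r_1 = 43.6975 / 357.9600 = 0.122

0.122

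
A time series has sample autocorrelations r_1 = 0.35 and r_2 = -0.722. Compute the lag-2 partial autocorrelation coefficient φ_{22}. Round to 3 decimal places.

φ_{22} = (r_2 − r_1²) / (1 − r_1²)
r_1² = (0.35)² = 0.1225
Numerator = -0.722 − 0.1225 = -0.8445; denominator = 1 − 0.1225 = 0.8775
φ_{22} = -0.8445 / 0.8775 = -0.962

-0.962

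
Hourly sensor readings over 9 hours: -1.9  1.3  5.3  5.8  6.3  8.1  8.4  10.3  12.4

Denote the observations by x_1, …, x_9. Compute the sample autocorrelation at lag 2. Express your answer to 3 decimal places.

Mean x̄ = (-1.9 + 1.3 + 5.3 + 5.8 + 6.3 + 8.1 + 8.4 + 10.3 + 12.4)/9 = 6.2222
Numerator Σ_{t=1}^{7}(x_t−x̄)(x_{t+2}−x̄) = 29.9846
Denominator Σ(x_t−x̄)² = 154.2956
r_2 = 29.9846 / 154.2956 = 0.194

0.194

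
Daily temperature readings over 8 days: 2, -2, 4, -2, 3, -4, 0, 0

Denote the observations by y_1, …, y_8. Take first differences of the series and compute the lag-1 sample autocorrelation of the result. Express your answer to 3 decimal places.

First differences Δy: -4, 6, -6, 5, -7, 4, 0
Mean of differences = -0.2857
Numerator Σ(Δy_t−Δȳ)(Δy_{t+1}−Δȳ) = -152.5102
Denominator Σ(Δy_t−Δȳ)² = 177.4286
r_1(Δy) = -152.5102 / 177.4286 = -0.860

-0.860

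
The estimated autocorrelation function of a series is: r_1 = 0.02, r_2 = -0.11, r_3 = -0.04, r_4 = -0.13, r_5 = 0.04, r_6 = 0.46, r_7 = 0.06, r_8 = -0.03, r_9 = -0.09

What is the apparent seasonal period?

The largest autocorrelation is r_6 = 0.46; the remaining lags stay at or below 0.06.
The dominant spike at lag 6 indicates a seasonal period of 6.

6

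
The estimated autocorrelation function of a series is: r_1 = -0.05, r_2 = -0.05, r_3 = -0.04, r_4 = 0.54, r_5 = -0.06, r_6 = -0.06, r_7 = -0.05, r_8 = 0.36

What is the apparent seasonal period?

4

The largest autocorrelation is r_4 = 0.54, with a weaker echo at lag 8 (0.36); the remaining lags stay at or below -0.04.
The dominant spike at lag 4 indicates a seasonal period of 4.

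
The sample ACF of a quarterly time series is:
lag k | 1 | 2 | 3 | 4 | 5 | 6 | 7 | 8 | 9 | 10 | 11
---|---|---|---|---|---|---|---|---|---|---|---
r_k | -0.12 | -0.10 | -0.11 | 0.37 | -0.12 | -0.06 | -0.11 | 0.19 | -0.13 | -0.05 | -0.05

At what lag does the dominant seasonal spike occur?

The largest autocorrelation is r_4 = 0.37, with a weaker echo at lag 8 (0.19); the remaining lags stay at or below -0.05.
The dominant spike at lag 4 indicates a seasonal period of 4.

4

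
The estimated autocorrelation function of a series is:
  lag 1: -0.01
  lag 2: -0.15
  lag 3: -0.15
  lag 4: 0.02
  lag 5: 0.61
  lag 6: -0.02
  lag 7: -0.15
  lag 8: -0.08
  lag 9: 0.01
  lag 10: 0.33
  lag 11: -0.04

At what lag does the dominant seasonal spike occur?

The largest autocorrelation is r_5 = 0.61, with a weaker echo at lag 10 (0.33); the remaining lags stay at or below 0.02.
The dominant spike at lag 5 indicates a seasonal period of 5.

5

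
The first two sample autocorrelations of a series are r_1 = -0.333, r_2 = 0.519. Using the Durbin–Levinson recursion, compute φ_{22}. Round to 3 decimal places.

0.459

φ_{22} = (r_2 − r_1²) / (1 − r_1²)
r_1² = (-0.333)² = 0.110889
Numerator = 0.519 − 0.1109 = 0.4081; denominator = 1 − 0.1109 = 0.8891
φ_{22} = 0.4081 / 0.8891 = 0.459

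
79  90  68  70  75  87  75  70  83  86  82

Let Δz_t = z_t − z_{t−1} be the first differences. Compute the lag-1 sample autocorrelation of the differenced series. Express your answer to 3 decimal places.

-0.295

First differences Δz: 11, -22, 2, 5, 12, -12, -5, 13, 3, -4
Mean of differences = 0.3000
Numerator Σ(Δz_t−Δz̄)(Δz_{t+1}−Δz̄) = -336.8900
Denominator Σ(Δz_t−Δz̄)² = 1140.1000
r_1(Δz) = -336.8900 / 1140.1000 = -0.295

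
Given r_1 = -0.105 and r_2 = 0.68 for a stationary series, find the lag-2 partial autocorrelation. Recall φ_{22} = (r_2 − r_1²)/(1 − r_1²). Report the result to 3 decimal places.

0.676

φ_{22} = (r_2 − r_1²) / (1 − r_1²)
r_1² = (-0.105)² = 0.011025
Numerator = 0.68 − 0.0110 = 0.6690; denominator = 1 − 0.0110 = 0.9890
φ_{22} = 0.6690 / 0.9890 = 0.676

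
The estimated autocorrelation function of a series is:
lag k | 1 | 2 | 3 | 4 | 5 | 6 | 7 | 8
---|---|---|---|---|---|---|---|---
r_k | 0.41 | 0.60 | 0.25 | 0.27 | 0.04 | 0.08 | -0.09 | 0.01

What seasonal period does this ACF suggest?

The largest autocorrelation is r_2 = 0.60; the remaining lags stay at or below 0.41.
The dominant spike at lag 2 indicates a seasonal period of 2.

2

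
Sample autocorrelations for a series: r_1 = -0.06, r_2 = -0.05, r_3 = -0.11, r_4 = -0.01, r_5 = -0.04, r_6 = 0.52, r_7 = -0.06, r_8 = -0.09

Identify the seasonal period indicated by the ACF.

The largest autocorrelation is r_6 = 0.52; the remaining lags stay at or below -0.01.
The dominant spike at lag 6 indicates a seasonal period of 6.

6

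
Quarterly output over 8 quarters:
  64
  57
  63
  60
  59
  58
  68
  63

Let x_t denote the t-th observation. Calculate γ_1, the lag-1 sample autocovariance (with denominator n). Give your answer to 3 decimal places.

-2.594

Mean x̄ = (64 + 57 + 63 + 60 + 59 + 58 + 68 + 63)/8 = 61.5000
Deviations: 2.5000, -4.5000, 1.5000, -1.5000, -2.5000, -3.5000, 6.5000, 1.5000
Σ_{t=1}^{7}(x_t−x̄)(x_{t+1}−x̄) = -20.7500
γ_1 = -20.7500 / 8 = -2.594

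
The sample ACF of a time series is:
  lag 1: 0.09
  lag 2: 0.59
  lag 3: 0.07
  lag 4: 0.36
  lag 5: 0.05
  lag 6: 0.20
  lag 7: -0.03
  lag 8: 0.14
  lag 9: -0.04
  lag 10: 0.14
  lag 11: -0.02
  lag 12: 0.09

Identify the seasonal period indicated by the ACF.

2

The largest autocorrelation is r_2 = 0.59, with weaker echoes at lags 4 (0.36) and 6 (0.20); the remaining lags stay at or below 0.14.
The dominant spike at lag 2 indicates a seasonal period of 2.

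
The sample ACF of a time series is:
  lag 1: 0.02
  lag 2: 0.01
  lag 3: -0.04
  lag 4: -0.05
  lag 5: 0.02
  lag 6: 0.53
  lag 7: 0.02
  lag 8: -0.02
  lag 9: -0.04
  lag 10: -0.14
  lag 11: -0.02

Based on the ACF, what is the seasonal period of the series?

The largest autocorrelation is r_6 = 0.53; the remaining lags stay at or below 0.02.
The dominant spike at lag 6 indicates a seasonal period of 6.

6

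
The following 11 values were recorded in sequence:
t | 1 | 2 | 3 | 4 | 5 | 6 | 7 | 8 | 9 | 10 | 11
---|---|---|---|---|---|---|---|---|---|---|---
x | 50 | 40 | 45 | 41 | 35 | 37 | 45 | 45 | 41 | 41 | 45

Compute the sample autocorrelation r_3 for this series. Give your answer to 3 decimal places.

-0.113

Mean x̄ = (50 + 40 + 45 + 41 + 35 + 37 + 45 + 45 + 41 + 41 + 45)/11 = 42.2727
Numerator Σ_{t=1}^{8}(x_t−x̄)(x_{t+3}−x̄) = -20.3140
Denominator Σ(x_t−x̄)² = 180.1818
r_3 = -20.3140 / 180.1818 = -0.113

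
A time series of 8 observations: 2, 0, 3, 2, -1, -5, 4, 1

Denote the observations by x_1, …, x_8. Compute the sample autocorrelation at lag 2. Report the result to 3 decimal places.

-0.295

Mean x̄ = (2 + 0 + 3 + 2 − 1 − 5 + 4 + 1)/8 = 0.7500
Deviations from mean: 1.2500, -0.7500, 2.2500, 1.2500, -1.7500, -5.7500, 3.2500, 0.2500
Σ(x_t−x̄)(x_{t+2}−x̄) = (2.8125) + (-0.9375) + (-3.9375) + (-7.1875) + (-5.6875) + (-1.4375) = -16.3750
Denominator Σ(x_t−x̄)² = 55.5000
r_2 = -16.3750 / 55.5000 = -0.295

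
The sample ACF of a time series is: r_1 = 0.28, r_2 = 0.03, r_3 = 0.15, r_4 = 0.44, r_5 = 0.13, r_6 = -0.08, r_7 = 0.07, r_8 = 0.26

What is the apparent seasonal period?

The largest autocorrelation is r_4 = 0.44; the remaining lags stay at or below 0.28. The elevated value at lag 1 (0.28), dropping to 0.03 at lag 2, reflects decaying short-term dependence rather than seasonality.
The dominant spike at lag 4 indicates a seasonal period of 4.

4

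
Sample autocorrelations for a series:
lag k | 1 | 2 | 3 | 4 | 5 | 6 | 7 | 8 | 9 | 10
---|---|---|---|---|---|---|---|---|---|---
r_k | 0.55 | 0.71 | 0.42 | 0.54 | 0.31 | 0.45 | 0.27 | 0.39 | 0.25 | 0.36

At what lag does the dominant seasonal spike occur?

2

The largest autocorrelation is r_2 = 0.71; the remaining lags stay at or below 0.55.
The dominant spike at lag 2 indicates a seasonal period of 2.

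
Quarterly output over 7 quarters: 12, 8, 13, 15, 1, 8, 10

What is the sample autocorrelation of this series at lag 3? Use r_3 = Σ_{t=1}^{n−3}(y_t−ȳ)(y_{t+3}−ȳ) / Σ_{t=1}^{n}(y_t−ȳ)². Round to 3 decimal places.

Mean ȳ = (12 + 8 + 13 + 15 + 1 + 8 + 10)/7 = 9.5714
Deviations from mean: 2.4286, -1.5714, 3.4286, 5.4286, -8.5714, -1.5714, 0.4286
Σ(y_t−ȳ)(y_{t+3}−ȳ) = (13.1837) + (13.4694) + (-5.3878) + (2.3265) = 23.5918
Denominator Σ(y_t−ȳ)² = 125.7143
r_3 = 23.5918 / 125.7143 = 0.188

0.188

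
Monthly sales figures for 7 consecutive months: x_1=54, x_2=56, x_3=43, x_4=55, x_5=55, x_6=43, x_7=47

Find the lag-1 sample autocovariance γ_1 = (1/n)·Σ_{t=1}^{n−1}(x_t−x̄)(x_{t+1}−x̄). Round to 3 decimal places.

Mean x̄ = (54 + 56 + 43 + 55 + 55 + 43 + 47)/7 = 50.4286
Σ_{t=1}^{6}(x_t−x̄)(x_{t+1}−x̄) = -43.0408
γ_1 = -43.0408 / 7 = -6.149

-6.149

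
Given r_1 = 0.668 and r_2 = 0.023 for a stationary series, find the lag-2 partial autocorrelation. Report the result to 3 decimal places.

-0.764

φ_{22} = (r_2 − r_1²) / (1 − r_1²)
r_1² = (0.668)² = 0.446224
Numerator = 0.023 − 0.4462 = -0.4232; denominator = 1 − 0.4462 = 0.5538
φ_{22} = -0.4232 / 0.5538 = -0.764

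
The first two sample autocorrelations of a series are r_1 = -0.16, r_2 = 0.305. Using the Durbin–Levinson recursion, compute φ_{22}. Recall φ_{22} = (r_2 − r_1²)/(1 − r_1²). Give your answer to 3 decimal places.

φ_{22} = (r_2 − r_1²) / (1 − r_1²)
r_1² = (-0.16)² = 0.0256
Numerator = 0.305 − 0.0256 = 0.2794; denominator = 1 − 0.0256 = 0.9744
φ_{22} = 0.2794 / 0.9744 = 0.287

0.287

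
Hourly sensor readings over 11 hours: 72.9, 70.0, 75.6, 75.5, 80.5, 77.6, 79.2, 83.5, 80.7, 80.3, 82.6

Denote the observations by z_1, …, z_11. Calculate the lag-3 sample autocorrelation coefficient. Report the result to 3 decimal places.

Mean z̄ = (72.9 + 70.0 + 75.6 + 75.5 + 80.5 + 77.6 + 79.2 + 83.5 + 80.7 + 80.3 + 82.6)/11 = 78.0364
Numerator Σ_{t=1}^{8}(z_t−z̄)(z_{t+3}−z̄) = 31.2069
Denominator Σ(z_t−z̄)² = 173.8455
r_3 = 31.2069 / 173.8455 = 0.180

0.180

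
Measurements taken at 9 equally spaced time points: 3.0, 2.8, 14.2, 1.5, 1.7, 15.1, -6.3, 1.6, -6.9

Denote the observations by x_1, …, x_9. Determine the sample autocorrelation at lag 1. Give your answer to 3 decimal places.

Mean x̄ = (3.0 + 2.8 + 14.2 + 1.5 + 1.7 + 15.1 − 6.3 + 1.6 − 6.9)/9 = 2.9667
Numerator Σ_{t=1}^{8}(x_t−x̄)(x_{t+1}−x̄) = -118.1511
Denominator Σ(x_t−x̄)² = 462.2800
r_1 = -118.1511 / 462.2800 = -0.256

-0.256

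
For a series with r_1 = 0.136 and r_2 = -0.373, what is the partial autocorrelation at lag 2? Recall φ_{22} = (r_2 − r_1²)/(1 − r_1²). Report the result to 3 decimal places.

φ_{22} = (r_2 − r_1²) / (1 − r_1²)
r_1² = (0.136)² = 0.018496
Numerator = -0.373 − 0.0185 = -0.3915; denominator = 1 − 0.0185 = 0.9815
φ_{22} = -0.3915 / 0.9815 = -0.399

-0.399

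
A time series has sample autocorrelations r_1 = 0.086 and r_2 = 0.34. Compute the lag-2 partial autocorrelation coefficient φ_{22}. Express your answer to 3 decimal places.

0.335

φ_{22} = (r_2 − r_1²) / (1 − r_1²)
r_1² = (0.086)² = 0.007396
Numerator = 0.34 − 0.0074 = 0.3326; denominator = 1 − 0.0074 = 0.9926
φ_{22} = 0.3326 / 0.9926 = 0.335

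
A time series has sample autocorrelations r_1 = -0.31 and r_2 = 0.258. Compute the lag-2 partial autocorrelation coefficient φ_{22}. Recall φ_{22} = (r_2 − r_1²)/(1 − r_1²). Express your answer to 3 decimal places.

φ_{22} = (r_2 − r_1²) / (1 − r_1²)
r_1² = (-0.31)² = 0.0961
Numerator = 0.258 − 0.0961 = 0.1619; denominator = 1 − 0.0961 = 0.9039
φ_{22} = 0.1619 / 0.9039 = 0.179

0.179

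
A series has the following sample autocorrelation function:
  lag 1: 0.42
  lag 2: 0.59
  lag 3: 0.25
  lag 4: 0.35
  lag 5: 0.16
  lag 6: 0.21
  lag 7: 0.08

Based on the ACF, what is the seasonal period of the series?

The largest autocorrelation is r_2 = 0.59; the remaining lags stay at or below 0.42.
The dominant spike at lag 2 indicates a seasonal period of 2.

2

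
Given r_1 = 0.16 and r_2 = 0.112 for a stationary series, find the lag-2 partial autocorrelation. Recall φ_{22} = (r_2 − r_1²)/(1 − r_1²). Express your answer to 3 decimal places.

0.089

φ_{22} = (r_2 − r_1²) / (1 − r_1²)
r_1² = (0.16)² = 0.0256
Numerator = 0.112 − 0.0256 = 0.0864; denominator = 1 − 0.0256 = 0.9744
φ_{22} = 0.0864 / 0.9744 = 0.089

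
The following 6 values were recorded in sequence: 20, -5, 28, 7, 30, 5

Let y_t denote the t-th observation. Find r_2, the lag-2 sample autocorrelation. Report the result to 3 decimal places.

0.514

Mean ȳ = (20 − 5 + 28 + 7 + 30 + 5)/6 = 14.1667
Deviations from mean: 5.8333, -19.1667, 13.8333, -7.1667, 15.8333, -9.1667
Σ(y_t−ȳ)(y_{t+2}−ȳ) = (80.6944) + (137.3611) + (219.0278) + (65.6944) = 502.7778
Denominator Σ(y_t−ȳ)² = 978.8333
r_2 = 502.7778 / 978.8333 = 0.514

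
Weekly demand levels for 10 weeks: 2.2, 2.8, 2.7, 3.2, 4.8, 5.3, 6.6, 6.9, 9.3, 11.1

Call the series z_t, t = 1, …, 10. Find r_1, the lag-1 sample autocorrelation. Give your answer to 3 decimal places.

0.650

Mean z̄ = (2.2 + 2.8 + 2.7 + 3.2 + 4.8 + 5.3 + 6.6 + 6.9 + 9.3 + 11.1)/10 = 5.4900
Numerator Σ_{t=1}^{9}(z_t−z̄)(z_{t+1}−z̄) = 52.5559
Denominator Σ(z_t−z̄)² = 80.8090
r_1 = 52.5559 / 80.8090 = 0.650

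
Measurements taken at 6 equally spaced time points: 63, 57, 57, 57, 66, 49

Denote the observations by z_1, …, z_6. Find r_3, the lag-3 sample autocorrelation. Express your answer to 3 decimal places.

-0.024

Mean z̄ = (63 + 57 + 57 + 57 + 66 + 49)/6 = 58.1667
Deviations from mean: 4.8333, -1.1667, -1.1667, -1.1667, 7.8333, -9.1667
Σ(z_t−z̄)(z_{t+3}−z̄) = (-5.6389) + (-9.1389) + (10.6944) = -4.0833
Denominator Σ(z_t−z̄)² = 172.8333
r_3 = -4.0833 / 172.8333 = -0.024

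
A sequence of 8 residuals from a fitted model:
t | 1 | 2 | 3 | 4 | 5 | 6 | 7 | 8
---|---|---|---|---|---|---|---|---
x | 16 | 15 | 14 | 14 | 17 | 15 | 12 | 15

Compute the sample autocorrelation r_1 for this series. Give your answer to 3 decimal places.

-0.117

Mean x̄ = (16 + 15 + 14 + 14 + 17 + 15 + 12 + 15)/8 = 14.7500
Σ(x_t−x̄)(x_{t+1}−x̄) = (0.3125) + (-0.1875) + (0.5625) + (-1.6875) + (0.5625) + (-0.6875) + (-0.6875) = -1.8125
Denominator Σ(x_t−x̄)² = 15.5000
r_1 = -1.8125 / 15.5000 = -0.117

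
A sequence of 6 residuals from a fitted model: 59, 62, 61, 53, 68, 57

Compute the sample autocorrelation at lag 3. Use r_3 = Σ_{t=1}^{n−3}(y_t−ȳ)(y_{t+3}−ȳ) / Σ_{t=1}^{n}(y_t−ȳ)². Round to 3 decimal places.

0.156

Mean ȳ = (59 + 62 + 61 + 53 + 68 + 57)/6 = 60.0000
Deviations from mean: -1.0000, 2.0000, 1.0000, -7.0000, 8.0000, -3.0000
Σ(y_t−ȳ)(y_{t+3}−ȳ) = (7.0000) + (16.0000) + (-3.0000) = 20.0000
Denominator Σ(y_t−ȳ)² = 128.0000
r_3 = 20.0000 / 128.0000 = 0.156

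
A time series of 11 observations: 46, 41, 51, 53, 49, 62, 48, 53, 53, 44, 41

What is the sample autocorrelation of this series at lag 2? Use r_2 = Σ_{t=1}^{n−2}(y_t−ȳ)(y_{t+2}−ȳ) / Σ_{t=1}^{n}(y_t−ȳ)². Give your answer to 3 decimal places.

Mean ȳ = (46 + 41 + 51 + 53 + 49 + 62 + 48 + 53 + 53 + 44 + 41)/11 = 49.1818
Numerator Σ_{t=1}^{9}(y_t−ȳ)(y_{t+2}−ȳ) = 5.2066
Denominator Σ(y_t−ȳ)² = 383.6364
r_2 = 5.2066 / 383.6364 = 0.014

0.014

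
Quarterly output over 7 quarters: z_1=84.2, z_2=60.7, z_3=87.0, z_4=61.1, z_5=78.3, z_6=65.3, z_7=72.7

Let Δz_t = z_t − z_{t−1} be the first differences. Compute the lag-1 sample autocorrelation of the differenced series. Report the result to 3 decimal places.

-0.854

First differences Δz: -23.5, 26.3, -25.9, 17.2, -13.0, 7.4
Mean of differences = -1.9167
Numerator Σ(Δz_t−Δz̄)(Δz_{t+1}−Δz̄) = -2059.3569
Denominator Σ(Δz_t−Δz̄)² = 2412.3083
r_1(Δz) = -2059.3569 / 2412.3083 = -0.854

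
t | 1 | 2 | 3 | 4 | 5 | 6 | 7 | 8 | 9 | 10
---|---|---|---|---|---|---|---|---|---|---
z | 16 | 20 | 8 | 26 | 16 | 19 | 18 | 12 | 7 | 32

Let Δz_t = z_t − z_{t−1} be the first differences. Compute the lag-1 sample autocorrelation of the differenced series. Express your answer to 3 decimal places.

First differences Δz: 4, -12, 18, -10, 3, -1, -6, -5, 25
Mean of differences = 1.7778
Numerator Σ(Δz_t−Δz̄)(Δz_{t+1}−Δz̄) = -546.0494
Denominator Σ(Δz_t−Δz̄)² = 1251.5556
r_1(Δz) = -546.0494 / 1251.5556 = -0.436

-0.436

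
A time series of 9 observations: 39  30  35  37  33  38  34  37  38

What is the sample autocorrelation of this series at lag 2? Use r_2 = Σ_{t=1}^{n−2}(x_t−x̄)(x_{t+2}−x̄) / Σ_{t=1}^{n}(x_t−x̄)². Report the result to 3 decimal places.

Mean x̄ = (39 + 30 + 35 + 37 + 33 + 38 + 34 + 37 + 38)/9 = 35.6667
Σ(x_t−x̄)(x_{t+2}−x̄) = (-2.2222) + (-7.5556) + (1.7778) + (3.1111) + (4.4444) + (3.1111) + (-3.8889) = -1.2222
Denominator Σ(x_t−x̄)² = 68.0000
r_2 = -1.2222 / 68.0000 = -0.018

-0.018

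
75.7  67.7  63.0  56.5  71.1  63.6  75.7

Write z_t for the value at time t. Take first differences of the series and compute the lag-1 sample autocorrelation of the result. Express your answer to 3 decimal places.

-0.417

First differences Δz: -8.0, -4.7, -6.5, 14.6, -7.5, 12.1
Mean of differences = 0.0000
Numerator Σ(Δz_t−Δz̄)(Δz_{t+1}−Δz̄) = -227.0000
Denominator Σ(Δz_t−Δz̄)² = 544.1600
r_1(Δz) = -227.0000 / 544.1600 = -0.417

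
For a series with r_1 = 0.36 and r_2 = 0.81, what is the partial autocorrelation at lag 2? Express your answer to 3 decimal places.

φ_{22} = (r_2 − r_1²) / (1 − r_1²)
r_1² = (0.36)² = 0.1296
Numerator = 0.81 − 0.1296 = 0.6804; denominator = 1 − 0.1296 = 0.8704
φ_{22} = 0.6804 / 0.8704 = 0.782

0.782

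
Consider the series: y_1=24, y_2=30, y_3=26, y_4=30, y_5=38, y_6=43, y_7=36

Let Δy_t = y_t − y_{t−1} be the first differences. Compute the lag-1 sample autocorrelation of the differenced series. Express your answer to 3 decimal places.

First differences Δy: 6, -4, 4, 8, 5, -7
Mean of differences = 2.0000
Numerator Σ(Δy_t−Δȳ)(Δy_{t+1}−Δȳ) = -33.0000
Denominator Σ(Δy_t−Δȳ)² = 182.0000
r_1(Δy) = -33.0000 / 182.0000 = -0.181

-0.181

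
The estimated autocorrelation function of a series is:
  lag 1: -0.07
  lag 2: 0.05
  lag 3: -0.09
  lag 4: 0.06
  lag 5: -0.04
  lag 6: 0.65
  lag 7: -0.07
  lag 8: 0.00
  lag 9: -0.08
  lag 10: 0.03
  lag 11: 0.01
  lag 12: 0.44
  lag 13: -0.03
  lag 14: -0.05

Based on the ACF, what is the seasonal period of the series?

The largest autocorrelation is r_6 = 0.65, with a weaker echo at lag 12 (0.44); the remaining lags stay at or below 0.06.
The dominant spike at lag 6 indicates a seasonal period of 6.

6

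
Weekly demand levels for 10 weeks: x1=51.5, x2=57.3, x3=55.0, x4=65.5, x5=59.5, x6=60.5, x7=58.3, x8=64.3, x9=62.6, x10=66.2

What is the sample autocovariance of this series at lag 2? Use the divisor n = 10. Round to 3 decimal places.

5.791

Mean x̄ = (51.5 + 57.3 + 55.0 + 65.5 + 59.5 + 60.5 + 58.3 + 64.3 + 62.6 + 66.2)/10 = 60.0700
Σ_{t=1}^{8}(x_t−x̄)(x_{t+2}−x̄) = 57.9132
γ_2 = 57.9132 / 10 = 5.791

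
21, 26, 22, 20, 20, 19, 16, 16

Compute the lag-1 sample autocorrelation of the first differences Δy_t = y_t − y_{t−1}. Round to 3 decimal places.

-0.324

First differences Δy: 5, -4, -2, 0, -1, -3, 0
Mean of differences = -0.7143
Numerator Σ(Δy_t−Δȳ)(Δy_{t+1}−Δȳ) = -16.6531
Denominator Σ(Δy_t−Δȳ)² = 51.4286
r_1(Δy) = -16.6531 / 51.4286 = -0.324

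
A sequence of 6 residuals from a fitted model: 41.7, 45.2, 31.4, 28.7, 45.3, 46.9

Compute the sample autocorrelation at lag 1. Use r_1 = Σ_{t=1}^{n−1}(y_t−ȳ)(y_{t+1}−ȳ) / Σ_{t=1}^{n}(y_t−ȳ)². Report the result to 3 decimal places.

Mean ȳ = (41.7 + 45.2 + 31.4 + 28.7 + 45.3 + 46.9)/6 = 39.8667
Deviations from mean: 1.8333, 5.3333, -8.4667, -11.1667, 5.4333, 7.0333
Σ(y_t−ȳ)(y_{t+1}−ȳ) = (9.7778) + (-45.1556) + (94.5444) + (-60.6722) + (38.2144) = 36.7089
Denominator Σ(y_t−ȳ)² = 307.1733
r_1 = 36.7089 / 307.1733 = 0.120

0.120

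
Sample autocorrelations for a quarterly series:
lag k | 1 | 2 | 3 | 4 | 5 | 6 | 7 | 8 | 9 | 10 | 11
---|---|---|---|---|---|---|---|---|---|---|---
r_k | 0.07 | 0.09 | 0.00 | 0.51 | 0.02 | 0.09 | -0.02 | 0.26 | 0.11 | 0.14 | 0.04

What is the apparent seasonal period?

4

The largest autocorrelation is r_4 = 0.51, with a weaker echo at lag 8 (0.26); the remaining lags stay at or below 0.14.
The dominant spike at lag 4 indicates a seasonal period of 4.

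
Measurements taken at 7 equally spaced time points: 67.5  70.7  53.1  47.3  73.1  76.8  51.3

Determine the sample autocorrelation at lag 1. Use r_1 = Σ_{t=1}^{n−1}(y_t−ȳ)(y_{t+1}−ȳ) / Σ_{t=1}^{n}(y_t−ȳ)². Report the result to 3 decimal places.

Mean ȳ = (67.5 + 70.7 + 53.1 + 47.3 + 73.1 + 76.8 + 51.3)/7 = 62.8286
Σ(y_t−ȳ)(y_{t+1}−ȳ) = (36.7708) + (-76.5778) + (151.0708) + (-159.5006) + (143.5065) + (-161.0706) = -65.8008
Denominator Σ(y_t−ȳ)² = 853.1743
r_1 = -65.8008 / 853.1743 = -0.077

-0.077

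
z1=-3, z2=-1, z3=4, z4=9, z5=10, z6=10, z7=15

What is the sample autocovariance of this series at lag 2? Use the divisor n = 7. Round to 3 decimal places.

5.058

Mean z̄ = (-3 − 1 + 4 + 9 + 10 + 10 + 15)/7 = 6.2857
Deviations: -9.2857, -7.2857, -2.2857, 2.7143, 3.7143, 3.7143, 8.7143
Σ_{t=1}^{5}(z_t−z̄)(z_{t+2}−z̄) = 35.4082
γ_2 = 35.4082 / 7 = 5.058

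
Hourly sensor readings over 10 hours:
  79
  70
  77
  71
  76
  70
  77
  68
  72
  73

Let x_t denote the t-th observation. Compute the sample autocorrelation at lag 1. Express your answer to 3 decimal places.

-0.638

Mean x̄ = (79 + 70 + 77 + 71 + 76 + 70 + 77 + 68 + 72 + 73)/10 = 73.3000
Numerator Σ_{t=1}^{9}(x_t−x̄)(x_{t+1}−x̄) = -79.1900
Denominator Σ(x_t−x̄)² = 124.1000
r_1 = -79.1900 / 124.1000 = -0.638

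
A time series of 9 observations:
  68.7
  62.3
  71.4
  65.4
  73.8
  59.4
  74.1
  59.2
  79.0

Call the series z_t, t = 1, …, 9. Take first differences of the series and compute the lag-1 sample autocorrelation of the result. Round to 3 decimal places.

-0.803

First differences Δz: -6.4, 9.1, -6.0, 8.4, -14.4, 14.7, -14.9, 19.8
Mean of differences = 1.2875
Numerator Σ(Δz_t−Δz̄)(Δz_{t+1}−Δz̄) = -1007.5964
Denominator Σ(Δz_t−Δz̄)² = 1254.5688
r_1(Δz) = -1007.5964 / 1254.5688 = -0.803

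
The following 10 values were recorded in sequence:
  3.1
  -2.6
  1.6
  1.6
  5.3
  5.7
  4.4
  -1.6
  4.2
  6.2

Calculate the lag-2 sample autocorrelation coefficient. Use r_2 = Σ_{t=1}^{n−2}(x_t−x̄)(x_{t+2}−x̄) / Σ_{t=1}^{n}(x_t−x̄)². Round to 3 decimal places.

Mean x̄ = (3.1 − 2.6 + 1.6 + 1.6 + 5.3 + 5.7 + 4.4 − 1.6 + 4.2 + 6.2)/10 = 2.7900
Numerator Σ_{t=1}^{8}(x_t−x̄)(x_{t+2}−x̄) = -21.8382
Denominator Σ(x_t−x̄)² = 82.2290
r_2 = -21.8382 / 82.2290 = -0.266

-0.266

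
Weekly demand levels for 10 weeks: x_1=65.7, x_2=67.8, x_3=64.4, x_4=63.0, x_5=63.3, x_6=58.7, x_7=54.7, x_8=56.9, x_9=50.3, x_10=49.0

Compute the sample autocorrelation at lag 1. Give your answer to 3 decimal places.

Mean x̄ = (65.7 + 67.8 + 64.4 + 63.0 + 63.3 + 58.7 + 54.7 + 56.9 + 50.3 + 49.0)/10 = 59.3800
Numerator Σ_{t=1}^{9}(x_t−x̄)(x_{t+1}−x̄) = 256.7376
Denominator Σ(x_t−x̄)² = 383.2160
r_1 = 256.7376 / 383.2160 = 0.670

0.670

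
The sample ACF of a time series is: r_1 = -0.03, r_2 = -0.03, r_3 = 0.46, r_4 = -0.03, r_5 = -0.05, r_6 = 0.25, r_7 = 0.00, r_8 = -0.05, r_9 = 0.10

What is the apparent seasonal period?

3

The largest autocorrelation is r_3 = 0.46, with a weaker echo at lag 6 (0.25); the remaining lags stay at or below 0.10.
The dominant spike at lag 3 indicates a seasonal period of 3.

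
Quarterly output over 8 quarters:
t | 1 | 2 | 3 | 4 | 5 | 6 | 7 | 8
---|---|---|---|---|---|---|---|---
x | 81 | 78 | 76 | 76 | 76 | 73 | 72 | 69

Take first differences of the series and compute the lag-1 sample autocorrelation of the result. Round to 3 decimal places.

-0.107

First differences Δx: -3, -2, 0, 0, -3, -1, -3
Mean of differences = -1.7143
Numerator Σ(Δx_t−Δx̄)(Δx_{t+1}−Δx̄) = -1.2245
Denominator Σ(Δx_t−Δx̄)² = 11.4286
r_1(Δx) = -1.2245 / 11.4286 = -0.107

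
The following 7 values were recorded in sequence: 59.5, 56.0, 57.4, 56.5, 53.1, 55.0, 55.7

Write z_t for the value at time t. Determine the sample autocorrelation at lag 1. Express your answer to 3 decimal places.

0.116

Mean z̄ = (59.5 + 56.0 + 57.4 + 56.5 + 53.1 + 55.0 + 55.7)/7 = 56.1714
Σ(z_t−z̄)(z_{t+1}−z̄) = (-0.5706) + (-0.2106) + (0.4037) + (-1.0092) + (3.5980) + (0.5522) = 2.7635
Denominator Σ(z_t−z̄)² = 23.7543
r_1 = 2.7635 / 23.7543 = 0.116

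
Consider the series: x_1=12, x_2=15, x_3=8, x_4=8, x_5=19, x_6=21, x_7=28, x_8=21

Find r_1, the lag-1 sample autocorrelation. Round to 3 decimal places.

Mean x̄ = (12 + 15 + 8 + 8 + 19 + 21 + 28 + 21)/8 = 16.5000
Σ(x_t−x̄)(x_{t+1}−x̄) = (6.7500) + (12.7500) + (72.2500) + (-21.2500) + (11.2500) + (51.7500) + (51.7500) = 185.2500
Denominator Σ(x_t−x̄)² = 346.0000
r_1 = 185.2500 / 346.0000 = 0.535

0.535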